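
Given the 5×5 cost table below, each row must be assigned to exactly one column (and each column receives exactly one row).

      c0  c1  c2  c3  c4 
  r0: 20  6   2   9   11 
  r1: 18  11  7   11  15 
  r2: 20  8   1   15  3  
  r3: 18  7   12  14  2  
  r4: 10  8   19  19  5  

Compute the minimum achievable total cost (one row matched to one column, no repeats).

Minimum assignment cost: 30

optimal assignment: row0→col1 (cost 6), row1→col3 (cost 11), row2→col2 (cost 1), row3→col4 (cost 2), row4→col0 (cost 10)
total = 6 + 11 + 1 + 2 + 10 = 30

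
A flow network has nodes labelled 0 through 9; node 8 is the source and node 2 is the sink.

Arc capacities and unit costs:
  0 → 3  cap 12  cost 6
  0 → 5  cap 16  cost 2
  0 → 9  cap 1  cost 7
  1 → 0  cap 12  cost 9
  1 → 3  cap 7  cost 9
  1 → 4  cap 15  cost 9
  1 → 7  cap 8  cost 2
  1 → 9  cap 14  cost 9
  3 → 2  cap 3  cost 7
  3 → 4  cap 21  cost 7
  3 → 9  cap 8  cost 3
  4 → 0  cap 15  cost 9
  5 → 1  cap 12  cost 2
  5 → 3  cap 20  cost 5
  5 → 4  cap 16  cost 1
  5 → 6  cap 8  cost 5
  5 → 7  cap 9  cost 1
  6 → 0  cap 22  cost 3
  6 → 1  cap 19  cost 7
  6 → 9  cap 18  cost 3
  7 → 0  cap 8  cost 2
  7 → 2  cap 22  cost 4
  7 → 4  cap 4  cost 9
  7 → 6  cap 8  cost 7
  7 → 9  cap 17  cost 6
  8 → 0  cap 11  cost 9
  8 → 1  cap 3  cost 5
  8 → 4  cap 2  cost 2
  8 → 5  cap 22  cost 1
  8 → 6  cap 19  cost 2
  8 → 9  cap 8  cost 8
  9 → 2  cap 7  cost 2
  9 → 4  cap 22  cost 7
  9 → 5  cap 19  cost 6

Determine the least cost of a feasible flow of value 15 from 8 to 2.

Minimum cost for 15 units: 96

shortest-cost path #1: 8→5→7→2 push 9 @ unit cost 6 (adds 54)
shortest-cost path #2: 8→6→9→2 push 6 @ unit cost 7 (adds 42)
total cost = 96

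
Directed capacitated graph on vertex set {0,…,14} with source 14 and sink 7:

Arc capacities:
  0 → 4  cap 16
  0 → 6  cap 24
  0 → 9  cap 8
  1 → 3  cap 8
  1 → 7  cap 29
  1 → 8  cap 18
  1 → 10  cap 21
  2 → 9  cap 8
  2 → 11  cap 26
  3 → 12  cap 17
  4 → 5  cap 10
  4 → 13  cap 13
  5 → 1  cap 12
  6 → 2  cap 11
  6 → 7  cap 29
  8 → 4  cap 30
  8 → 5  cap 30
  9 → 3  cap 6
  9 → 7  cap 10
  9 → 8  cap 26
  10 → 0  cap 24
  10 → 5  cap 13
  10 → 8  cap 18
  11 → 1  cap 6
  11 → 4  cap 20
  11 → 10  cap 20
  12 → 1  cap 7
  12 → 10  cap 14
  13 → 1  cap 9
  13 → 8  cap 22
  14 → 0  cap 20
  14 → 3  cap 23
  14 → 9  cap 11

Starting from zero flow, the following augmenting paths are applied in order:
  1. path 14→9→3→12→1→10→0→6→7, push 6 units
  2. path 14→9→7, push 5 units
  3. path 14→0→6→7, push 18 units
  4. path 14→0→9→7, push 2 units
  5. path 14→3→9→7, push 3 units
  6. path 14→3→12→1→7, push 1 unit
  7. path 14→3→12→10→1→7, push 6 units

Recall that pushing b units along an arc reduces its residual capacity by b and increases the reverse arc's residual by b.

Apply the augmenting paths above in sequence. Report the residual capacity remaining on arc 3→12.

after path 1 (14→9→3→12→1→10→0→6→7, push 6): res(3,12)=11
after path 2 (14→9→7, push 5): res(3,12)=11
after path 3 (14→0→6→7, push 18): res(3,12)=11
after path 4 (14→0→9→7, push 2): res(3,12)=11
after path 5 (14→3→9→7, push 3): res(3,12)=11
after path 6 (14→3→12→1→7, push 1): res(3,12)=10
after path 7 (14→3→12→10→1→7, push 6): res(3,12)=4

Residual capacity of (3,12): 4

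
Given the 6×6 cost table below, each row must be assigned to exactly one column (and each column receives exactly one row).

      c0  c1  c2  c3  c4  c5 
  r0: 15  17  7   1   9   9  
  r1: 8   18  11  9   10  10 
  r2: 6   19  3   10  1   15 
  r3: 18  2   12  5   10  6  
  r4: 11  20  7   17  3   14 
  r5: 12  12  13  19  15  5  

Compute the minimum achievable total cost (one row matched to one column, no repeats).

optimal assignment: row0→col3 (cost 1), row1→col0 (cost 8), row2→col2 (cost 3), row3→col1 (cost 2), row4→col4 (cost 3), row5→col5 (cost 5)
total = 1 + 8 + 3 + 2 + 3 + 5 = 22

Minimum assignment cost: 22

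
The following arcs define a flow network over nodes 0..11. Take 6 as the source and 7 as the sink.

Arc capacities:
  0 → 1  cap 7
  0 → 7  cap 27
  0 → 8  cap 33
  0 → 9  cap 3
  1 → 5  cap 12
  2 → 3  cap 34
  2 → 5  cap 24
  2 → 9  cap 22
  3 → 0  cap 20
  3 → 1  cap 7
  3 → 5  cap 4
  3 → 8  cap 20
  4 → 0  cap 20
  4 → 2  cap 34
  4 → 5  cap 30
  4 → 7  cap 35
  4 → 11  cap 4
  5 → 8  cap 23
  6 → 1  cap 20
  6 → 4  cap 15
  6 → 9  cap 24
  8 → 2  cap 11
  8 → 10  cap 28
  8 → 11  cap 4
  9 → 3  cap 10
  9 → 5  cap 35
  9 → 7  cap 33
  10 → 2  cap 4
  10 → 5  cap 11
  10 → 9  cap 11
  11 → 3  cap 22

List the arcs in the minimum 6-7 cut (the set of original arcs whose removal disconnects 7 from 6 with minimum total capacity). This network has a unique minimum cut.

augment #1: 6→4→7 push 15
augment #2: 6→9→7 push 24
augment #3: 6→1→5→8→2→9→7 push 9
augment #4: 6→1→5→8→2→3→0→7 push 2
augment #5: 6→1→5→8→11→3→0→7 push 1
max flow = 51; residual-reachable set from 6 gives S-side
cut edges (S→T): {(1,5), (6,4), (6,9)} total cap 51

Min-cut arcs: {(1,5), (6,4), (6,9)} (total capacity 51)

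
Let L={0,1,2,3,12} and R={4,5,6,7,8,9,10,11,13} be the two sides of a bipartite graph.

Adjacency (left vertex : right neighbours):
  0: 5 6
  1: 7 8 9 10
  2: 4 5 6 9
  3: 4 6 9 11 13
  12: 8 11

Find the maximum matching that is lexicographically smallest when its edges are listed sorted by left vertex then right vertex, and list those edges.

|M| = 5 (so the lex-smallest maximum matching has 5 edges)
process left vertices in ascending order; for each, take the smallest-labelled available neighbour that still permits 5 edges overall, or leave it unmatched if none does
lex-smallest matching: {0-5, 1-7, 2-4, 3-6, 12-8}

Lex-smallest maximum matching: {(0,5), (1,7), (2,4), (3,6), (12,8)}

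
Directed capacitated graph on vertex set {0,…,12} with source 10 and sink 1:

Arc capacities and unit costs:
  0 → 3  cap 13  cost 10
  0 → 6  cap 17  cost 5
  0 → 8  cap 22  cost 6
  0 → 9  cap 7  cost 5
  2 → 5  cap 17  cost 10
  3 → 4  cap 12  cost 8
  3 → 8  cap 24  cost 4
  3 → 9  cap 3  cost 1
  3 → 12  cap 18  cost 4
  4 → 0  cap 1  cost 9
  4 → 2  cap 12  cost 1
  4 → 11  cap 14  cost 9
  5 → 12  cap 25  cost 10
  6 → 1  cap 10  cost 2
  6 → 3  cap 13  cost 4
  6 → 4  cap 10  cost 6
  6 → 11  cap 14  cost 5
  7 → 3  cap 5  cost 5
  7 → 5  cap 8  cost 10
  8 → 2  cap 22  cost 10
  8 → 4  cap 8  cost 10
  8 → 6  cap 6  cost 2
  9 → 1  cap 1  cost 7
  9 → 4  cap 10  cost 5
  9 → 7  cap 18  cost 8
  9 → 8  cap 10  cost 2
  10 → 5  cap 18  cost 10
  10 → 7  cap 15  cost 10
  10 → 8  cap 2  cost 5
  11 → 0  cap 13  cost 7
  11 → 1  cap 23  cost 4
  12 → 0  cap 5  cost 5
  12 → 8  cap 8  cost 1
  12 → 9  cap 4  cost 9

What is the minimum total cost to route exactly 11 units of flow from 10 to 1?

shortest-cost path #1: 10→8→6→1 push 2 @ unit cost 9 (adds 18)
shortest-cost path #2: 10→7→3→9→8→6→1 push 3 @ unit cost 22 (adds 66)
shortest-cost path #3: 10→7→3→8→6→1 push 1 @ unit cost 23 (adds 23)
shortest-cost path #4: 10→7→3→8→9→1 push 1 @ unit cost 24 (adds 24)
shortest-cost path #5: 10→5→12→0→6→1 push 4 @ unit cost 32 (adds 128)
total cost = 259

Minimum cost for 11 units: 259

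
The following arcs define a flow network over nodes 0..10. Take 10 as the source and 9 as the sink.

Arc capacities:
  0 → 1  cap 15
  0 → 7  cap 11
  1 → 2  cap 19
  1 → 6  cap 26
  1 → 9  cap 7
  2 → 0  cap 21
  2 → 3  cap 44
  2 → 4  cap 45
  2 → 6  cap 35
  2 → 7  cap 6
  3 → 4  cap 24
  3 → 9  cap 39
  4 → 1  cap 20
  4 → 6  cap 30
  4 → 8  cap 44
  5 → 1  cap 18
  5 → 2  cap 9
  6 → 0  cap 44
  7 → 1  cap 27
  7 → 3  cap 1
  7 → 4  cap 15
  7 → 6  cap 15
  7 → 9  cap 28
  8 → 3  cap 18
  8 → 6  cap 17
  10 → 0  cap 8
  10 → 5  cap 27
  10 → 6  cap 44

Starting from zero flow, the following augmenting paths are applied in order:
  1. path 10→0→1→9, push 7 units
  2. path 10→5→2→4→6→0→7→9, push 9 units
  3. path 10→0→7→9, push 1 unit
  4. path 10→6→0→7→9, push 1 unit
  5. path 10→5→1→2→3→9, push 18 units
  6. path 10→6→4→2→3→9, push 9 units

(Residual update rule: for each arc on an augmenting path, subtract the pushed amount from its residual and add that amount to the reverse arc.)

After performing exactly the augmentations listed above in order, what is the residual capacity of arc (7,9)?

after path 1 (10→0→1→9, push 7): res(7,9)=28
after path 2 (10→5→2→4→6→0→7→9, push 9): res(7,9)=19
after path 3 (10→0→7→9, push 1): res(7,9)=18
after path 4 (10→6→0→7→9, push 1): res(7,9)=17
after path 5 (10→5→1→2→3→9, push 18): res(7,9)=17
after path 6 (10→6→4→2→3→9, push 9): res(7,9)=17

Residual capacity of (7,9): 17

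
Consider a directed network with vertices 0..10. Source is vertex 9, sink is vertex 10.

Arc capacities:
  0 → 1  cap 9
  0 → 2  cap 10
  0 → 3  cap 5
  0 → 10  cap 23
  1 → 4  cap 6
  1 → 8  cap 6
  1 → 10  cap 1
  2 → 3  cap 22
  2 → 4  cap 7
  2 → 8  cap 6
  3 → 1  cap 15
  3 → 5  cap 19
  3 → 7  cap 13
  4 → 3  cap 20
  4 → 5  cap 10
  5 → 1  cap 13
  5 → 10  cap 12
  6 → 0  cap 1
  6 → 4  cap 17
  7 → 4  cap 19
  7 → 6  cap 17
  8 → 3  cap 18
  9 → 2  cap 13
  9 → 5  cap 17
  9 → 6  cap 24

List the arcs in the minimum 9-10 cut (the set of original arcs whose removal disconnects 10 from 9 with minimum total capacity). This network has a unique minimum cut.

Min-cut arcs: {(1,10), (5,10), (6,0)} (total capacity 14)

augment #1: 9→5→10 push 12
augment #2: 9→5→1→10 push 1
augment #3: 9→6→0→10 push 1
max flow = 14; residual-reachable set from 9 gives S-side
cut edges (S→T): {(1,10), (5,10), (6,0)} total cap 14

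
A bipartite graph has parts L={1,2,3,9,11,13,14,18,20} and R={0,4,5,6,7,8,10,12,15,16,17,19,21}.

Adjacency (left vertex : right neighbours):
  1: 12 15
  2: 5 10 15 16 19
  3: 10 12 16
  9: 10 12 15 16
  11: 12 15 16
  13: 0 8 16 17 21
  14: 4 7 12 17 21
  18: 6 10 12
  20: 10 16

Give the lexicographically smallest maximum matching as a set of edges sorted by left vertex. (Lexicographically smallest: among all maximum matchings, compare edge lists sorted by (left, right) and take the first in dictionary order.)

|M| = 8 (so the lex-smallest maximum matching has 8 edges)
process left vertices in ascending order; for each, take the smallest-labelled available neighbour that still permits 8 edges overall, or leave it unmatched if none does
lex-smallest matching: {1-12, 2-5, 3-10, 9-15, 11-16, 13-0, 14-4, 18-6}

Lex-smallest maximum matching: {(1,12), (2,5), (3,10), (9,15), (11,16), (13,0), (14,4), (18,6)}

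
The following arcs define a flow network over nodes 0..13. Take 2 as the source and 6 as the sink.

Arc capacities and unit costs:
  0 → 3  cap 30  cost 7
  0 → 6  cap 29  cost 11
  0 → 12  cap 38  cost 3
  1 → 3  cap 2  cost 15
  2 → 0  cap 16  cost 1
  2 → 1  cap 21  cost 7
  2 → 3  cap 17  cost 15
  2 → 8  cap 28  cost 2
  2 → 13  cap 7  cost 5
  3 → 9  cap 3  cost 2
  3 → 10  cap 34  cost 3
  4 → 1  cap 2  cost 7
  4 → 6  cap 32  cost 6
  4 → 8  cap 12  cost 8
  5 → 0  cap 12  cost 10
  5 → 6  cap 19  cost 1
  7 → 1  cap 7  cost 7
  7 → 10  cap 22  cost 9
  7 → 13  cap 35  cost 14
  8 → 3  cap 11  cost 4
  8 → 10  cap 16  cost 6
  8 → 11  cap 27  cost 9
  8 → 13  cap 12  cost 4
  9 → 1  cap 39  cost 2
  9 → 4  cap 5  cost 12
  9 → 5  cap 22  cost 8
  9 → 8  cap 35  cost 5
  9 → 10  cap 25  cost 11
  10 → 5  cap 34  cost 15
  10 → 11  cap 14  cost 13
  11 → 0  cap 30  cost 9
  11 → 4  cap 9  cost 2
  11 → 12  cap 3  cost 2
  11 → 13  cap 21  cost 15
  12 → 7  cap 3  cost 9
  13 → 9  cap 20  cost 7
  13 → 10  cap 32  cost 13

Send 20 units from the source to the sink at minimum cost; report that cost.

shortest-cost path #1: 2→0→6 push 16 @ unit cost 12 (adds 192)
shortest-cost path #2: 2→8→3→9→5→6 push 3 @ unit cost 17 (adds 51)
shortest-cost path #3: 2→8→11→4→6 push 1 @ unit cost 19 (adds 19)
total cost = 262

Minimum cost for 20 units: 262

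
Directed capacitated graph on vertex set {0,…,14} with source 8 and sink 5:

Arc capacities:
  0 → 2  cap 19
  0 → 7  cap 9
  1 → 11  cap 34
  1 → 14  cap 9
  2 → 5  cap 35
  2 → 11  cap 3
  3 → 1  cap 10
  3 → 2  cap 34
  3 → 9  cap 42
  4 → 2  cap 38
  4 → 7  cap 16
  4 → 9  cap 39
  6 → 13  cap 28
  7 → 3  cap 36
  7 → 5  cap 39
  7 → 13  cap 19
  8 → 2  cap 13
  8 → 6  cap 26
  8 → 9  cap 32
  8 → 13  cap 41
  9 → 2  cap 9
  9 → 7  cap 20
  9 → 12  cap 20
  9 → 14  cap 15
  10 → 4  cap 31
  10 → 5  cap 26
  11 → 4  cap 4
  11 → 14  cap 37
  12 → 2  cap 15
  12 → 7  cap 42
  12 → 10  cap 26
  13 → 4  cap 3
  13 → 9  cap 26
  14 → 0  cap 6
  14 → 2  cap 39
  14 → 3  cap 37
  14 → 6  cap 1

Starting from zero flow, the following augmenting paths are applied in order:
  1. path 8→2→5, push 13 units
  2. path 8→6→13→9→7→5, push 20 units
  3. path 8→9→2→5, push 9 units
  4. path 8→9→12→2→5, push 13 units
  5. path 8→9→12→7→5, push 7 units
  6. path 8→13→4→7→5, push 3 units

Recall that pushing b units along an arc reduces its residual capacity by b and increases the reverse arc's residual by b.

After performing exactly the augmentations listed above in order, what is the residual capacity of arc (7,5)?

after path 1 (8→2→5, push 13): res(7,5)=39
after path 2 (8→6→13→9→7→5, push 20): res(7,5)=19
after path 3 (8→9→2→5, push 9): res(7,5)=19
after path 4 (8→9→12→2→5, push 13): res(7,5)=19
after path 5 (8→9→12→7→5, push 7): res(7,5)=12
after path 6 (8→13→4→7→5, push 3): res(7,5)=9

Residual capacity of (7,5): 9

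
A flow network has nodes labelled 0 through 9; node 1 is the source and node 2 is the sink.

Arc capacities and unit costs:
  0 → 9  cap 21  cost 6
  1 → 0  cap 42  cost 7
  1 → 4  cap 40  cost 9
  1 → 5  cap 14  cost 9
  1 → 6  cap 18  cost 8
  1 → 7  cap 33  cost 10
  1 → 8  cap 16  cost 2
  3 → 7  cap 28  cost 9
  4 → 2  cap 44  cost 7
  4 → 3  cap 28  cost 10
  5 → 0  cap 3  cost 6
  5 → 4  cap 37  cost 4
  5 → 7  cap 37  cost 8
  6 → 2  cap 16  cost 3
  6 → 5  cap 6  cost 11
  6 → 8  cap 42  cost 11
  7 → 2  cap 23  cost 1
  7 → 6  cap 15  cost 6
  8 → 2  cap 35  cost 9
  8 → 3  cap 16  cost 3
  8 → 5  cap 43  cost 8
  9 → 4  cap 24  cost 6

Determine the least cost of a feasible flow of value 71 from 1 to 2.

shortest-cost path #1: 1→6→2 push 16 @ unit cost 11 (adds 176)
shortest-cost path #2: 1→7→2 push 23 @ unit cost 11 (adds 253)
shortest-cost path #3: 1→8→2 push 16 @ unit cost 11 (adds 176)
shortest-cost path #4: 1→4→2 push 16 @ unit cost 16 (adds 256)
total cost = 861

Minimum cost for 71 units: 861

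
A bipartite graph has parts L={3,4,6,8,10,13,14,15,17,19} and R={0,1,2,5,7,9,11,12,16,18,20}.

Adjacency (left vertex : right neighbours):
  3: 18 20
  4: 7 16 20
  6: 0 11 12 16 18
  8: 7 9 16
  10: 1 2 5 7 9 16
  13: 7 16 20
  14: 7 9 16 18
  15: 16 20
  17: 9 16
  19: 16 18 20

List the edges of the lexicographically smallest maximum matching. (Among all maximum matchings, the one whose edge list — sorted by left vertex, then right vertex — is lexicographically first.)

Lex-smallest maximum matching: {(3,18), (4,7), (6,0), (8,9), (10,1), (13,16), (15,20)}

|M| = 7 (so the lex-smallest maximum matching has 7 edges)
process left vertices in ascending order; for each, take the smallest-labelled available neighbour that still permits 7 edges overall, or leave it unmatched if none does
lex-smallest matching: {3-18, 4-7, 6-0, 8-9, 10-1, 13-16, 15-20}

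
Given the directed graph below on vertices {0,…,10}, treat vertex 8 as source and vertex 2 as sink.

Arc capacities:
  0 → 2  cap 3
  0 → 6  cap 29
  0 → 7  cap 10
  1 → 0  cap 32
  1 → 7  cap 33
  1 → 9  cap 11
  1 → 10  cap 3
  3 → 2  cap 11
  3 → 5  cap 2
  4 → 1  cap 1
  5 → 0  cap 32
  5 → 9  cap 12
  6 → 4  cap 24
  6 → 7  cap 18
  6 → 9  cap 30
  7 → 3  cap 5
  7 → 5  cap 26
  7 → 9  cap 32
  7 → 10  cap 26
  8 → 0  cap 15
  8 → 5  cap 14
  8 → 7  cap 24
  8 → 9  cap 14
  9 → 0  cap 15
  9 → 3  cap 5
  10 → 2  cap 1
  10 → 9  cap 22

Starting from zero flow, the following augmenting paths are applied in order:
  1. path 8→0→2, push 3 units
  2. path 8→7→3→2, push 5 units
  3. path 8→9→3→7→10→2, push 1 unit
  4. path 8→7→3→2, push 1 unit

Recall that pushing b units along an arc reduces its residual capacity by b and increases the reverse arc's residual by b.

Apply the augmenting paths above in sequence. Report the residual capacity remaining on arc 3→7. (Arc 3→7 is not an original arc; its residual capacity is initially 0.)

after path 1 (8→0→2, push 3): res(3,7)=0
after path 2 (8→7→3→2, push 5): res(3,7)=5
after path 3 (8→9→3→7→10→2, push 1): res(3,7)=4
after path 4 (8→7→3→2, push 1): res(3,7)=5

Residual capacity of (3,7): 5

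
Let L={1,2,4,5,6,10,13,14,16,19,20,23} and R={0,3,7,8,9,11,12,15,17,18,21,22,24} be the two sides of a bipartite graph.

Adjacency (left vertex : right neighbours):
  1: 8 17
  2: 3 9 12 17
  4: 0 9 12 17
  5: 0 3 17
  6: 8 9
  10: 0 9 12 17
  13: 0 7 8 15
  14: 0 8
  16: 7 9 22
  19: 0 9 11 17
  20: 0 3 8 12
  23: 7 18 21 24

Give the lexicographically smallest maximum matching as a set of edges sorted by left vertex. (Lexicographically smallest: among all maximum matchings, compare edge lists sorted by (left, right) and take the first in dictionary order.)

Lex-smallest maximum matching: {(1,8), (2,3), (4,0), (5,17), (6,9), (10,12), (13,7), (16,22), (19,11), (23,18)}

|M| = 10 (so the lex-smallest maximum matching has 10 edges)
process left vertices in ascending order; for each, take the smallest-labelled available neighbour that still permits 10 edges overall, or leave it unmatched if none does
lex-smallest matching: {1-8, 2-3, 4-0, 5-17, 6-9, 10-12, 13-7, 16-22, 19-11, 23-18}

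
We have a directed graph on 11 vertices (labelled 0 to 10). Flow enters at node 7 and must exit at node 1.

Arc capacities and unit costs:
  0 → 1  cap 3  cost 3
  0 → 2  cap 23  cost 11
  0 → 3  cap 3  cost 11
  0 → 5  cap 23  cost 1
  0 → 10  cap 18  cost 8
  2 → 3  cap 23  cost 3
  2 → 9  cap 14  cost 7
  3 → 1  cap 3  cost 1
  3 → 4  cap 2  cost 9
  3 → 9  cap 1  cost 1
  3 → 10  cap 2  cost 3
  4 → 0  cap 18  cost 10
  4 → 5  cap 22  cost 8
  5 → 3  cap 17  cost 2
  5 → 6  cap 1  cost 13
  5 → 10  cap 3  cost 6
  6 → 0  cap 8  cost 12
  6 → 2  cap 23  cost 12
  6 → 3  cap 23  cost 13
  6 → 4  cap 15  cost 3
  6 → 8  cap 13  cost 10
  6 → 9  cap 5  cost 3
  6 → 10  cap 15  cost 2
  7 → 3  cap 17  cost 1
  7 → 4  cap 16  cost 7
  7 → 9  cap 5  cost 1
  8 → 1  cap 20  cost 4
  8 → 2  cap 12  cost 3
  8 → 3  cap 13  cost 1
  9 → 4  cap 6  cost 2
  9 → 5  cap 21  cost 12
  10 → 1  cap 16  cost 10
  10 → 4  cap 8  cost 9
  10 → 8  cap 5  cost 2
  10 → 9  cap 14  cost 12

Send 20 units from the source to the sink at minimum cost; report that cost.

Minimum cost for 20 units: 459

shortest-cost path #1: 7→3→1 push 3 @ unit cost 2 (adds 6)
shortest-cost path #2: 7→3→10→8→1 push 2 @ unit cost 10 (adds 20)
shortest-cost path #3: 7→9→4→0→1 push 3 @ unit cost 16 (adds 48)
shortest-cost path #4: 7→9→4→5→10→8→1 push 2 @ unit cost 23 (adds 46)
shortest-cost path #5: 7→3→9→4→5→10→8→1 push 1 @ unit cost 24 (adds 24)
shortest-cost path #6: 7→4→0→10→1 push 9 @ unit cost 35 (adds 315)
total cost = 459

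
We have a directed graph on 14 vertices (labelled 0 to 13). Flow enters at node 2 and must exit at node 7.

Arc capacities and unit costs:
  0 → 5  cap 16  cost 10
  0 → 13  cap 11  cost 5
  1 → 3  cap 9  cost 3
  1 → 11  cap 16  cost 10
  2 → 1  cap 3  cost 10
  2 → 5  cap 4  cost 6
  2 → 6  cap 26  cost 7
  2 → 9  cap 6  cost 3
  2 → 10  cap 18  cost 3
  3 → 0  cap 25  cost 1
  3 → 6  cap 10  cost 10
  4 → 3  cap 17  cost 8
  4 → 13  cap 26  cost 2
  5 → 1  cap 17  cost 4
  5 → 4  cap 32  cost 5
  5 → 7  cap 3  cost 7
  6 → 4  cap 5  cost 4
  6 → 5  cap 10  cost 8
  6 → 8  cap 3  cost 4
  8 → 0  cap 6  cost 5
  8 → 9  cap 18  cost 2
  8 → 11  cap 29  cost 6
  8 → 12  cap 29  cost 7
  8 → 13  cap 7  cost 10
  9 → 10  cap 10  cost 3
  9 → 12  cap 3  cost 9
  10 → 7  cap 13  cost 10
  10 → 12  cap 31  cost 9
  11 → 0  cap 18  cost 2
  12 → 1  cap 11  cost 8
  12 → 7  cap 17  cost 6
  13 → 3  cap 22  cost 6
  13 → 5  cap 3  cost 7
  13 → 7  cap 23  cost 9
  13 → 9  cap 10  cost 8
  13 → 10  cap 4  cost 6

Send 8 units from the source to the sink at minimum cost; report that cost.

Minimum cost for 8 units: 104

shortest-cost path #1: 2→5→7 push 3 @ unit cost 13 (adds 39)
shortest-cost path #2: 2→10→7 push 5 @ unit cost 13 (adds 65)
total cost = 104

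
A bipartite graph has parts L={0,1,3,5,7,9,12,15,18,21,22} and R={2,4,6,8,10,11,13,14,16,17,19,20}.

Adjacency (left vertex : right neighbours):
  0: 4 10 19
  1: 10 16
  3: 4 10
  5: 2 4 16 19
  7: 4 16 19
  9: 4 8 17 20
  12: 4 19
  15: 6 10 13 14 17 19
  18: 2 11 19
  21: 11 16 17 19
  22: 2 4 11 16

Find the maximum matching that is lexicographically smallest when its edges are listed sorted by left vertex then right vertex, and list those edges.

|M| = 9 (so the lex-smallest maximum matching has 9 edges)
process left vertices in ascending order; for each, take the smallest-labelled available neighbour that still permits 9 edges overall, or leave it unmatched if none does
lex-smallest matching: {0-4, 1-10, 5-2, 7-16, 9-8, 12-19, 15-6, 18-11, 21-17}

Lex-smallest maximum matching: {(0,4), (1,10), (5,2), (7,16), (9,8), (12,19), (15,6), (18,11), (21,17)}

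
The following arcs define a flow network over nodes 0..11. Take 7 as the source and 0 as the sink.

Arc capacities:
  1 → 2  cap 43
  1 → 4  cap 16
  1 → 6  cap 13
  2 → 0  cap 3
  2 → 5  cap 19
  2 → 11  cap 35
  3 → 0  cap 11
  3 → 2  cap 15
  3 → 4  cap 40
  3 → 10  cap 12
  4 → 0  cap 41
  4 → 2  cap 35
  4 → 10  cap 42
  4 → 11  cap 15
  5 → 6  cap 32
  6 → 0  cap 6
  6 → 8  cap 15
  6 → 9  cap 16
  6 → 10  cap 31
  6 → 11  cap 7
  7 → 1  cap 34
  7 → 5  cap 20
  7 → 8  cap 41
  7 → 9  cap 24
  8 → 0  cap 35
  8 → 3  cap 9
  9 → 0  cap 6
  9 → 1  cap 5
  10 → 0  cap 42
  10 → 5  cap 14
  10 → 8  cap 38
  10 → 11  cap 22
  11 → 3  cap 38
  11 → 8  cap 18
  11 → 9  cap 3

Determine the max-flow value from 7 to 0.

Maximum flow value: 106

augment #1: 7→8→0 bottleneck 35, total now 35
augment #2: 7→9→0 bottleneck 6, total now 41
augment #3: 7→1→2→0 bottleneck 3, total now 44
augment #4: 7→1→4→0 bottleneck 16, total now 60
augment #5: 7→1→6→0 bottleneck 6, total now 66
augment #6: 7→8→3→0 bottleneck 6, total now 72
augment #7: 7→1→6→10→0 bottleneck 7, total now 79
augment #8: 7→5→6→10→0 bottleneck 20, total now 99
augment #9: 7→1→2→11→3→0 bottleneck 2, total now 101
augment #10: 7→9→1→2→11→3→0 bottleneck 3, total now 104
augment #11: 7→9→1→2→5→6→10→0 bottleneck 2, total now 106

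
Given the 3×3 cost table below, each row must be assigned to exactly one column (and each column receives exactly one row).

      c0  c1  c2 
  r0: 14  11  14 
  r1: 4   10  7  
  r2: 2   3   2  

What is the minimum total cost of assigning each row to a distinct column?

optimal assignment: row0→col1 (cost 11), row1→col0 (cost 4), row2→col2 (cost 2)
total = 11 + 4 + 2 = 17

Minimum assignment cost: 17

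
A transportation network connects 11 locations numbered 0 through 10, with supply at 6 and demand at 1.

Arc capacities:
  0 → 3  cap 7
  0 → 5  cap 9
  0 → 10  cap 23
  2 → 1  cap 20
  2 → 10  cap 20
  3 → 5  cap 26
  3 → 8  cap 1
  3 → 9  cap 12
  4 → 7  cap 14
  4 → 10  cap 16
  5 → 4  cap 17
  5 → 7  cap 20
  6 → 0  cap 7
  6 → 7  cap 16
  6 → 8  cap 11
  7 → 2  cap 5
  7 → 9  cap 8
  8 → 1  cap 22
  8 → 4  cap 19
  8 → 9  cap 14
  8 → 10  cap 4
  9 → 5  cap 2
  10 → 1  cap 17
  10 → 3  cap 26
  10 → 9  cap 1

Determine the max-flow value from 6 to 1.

Maximum flow value: 25

augment #1: 6→8→1 bottleneck 11, total now 11
augment #2: 6→0→10→1 bottleneck 7, total now 18
augment #3: 6→7→2→1 bottleneck 5, total now 23
augment #4: 6→7→9→5→4→10→1 bottleneck 2, total now 25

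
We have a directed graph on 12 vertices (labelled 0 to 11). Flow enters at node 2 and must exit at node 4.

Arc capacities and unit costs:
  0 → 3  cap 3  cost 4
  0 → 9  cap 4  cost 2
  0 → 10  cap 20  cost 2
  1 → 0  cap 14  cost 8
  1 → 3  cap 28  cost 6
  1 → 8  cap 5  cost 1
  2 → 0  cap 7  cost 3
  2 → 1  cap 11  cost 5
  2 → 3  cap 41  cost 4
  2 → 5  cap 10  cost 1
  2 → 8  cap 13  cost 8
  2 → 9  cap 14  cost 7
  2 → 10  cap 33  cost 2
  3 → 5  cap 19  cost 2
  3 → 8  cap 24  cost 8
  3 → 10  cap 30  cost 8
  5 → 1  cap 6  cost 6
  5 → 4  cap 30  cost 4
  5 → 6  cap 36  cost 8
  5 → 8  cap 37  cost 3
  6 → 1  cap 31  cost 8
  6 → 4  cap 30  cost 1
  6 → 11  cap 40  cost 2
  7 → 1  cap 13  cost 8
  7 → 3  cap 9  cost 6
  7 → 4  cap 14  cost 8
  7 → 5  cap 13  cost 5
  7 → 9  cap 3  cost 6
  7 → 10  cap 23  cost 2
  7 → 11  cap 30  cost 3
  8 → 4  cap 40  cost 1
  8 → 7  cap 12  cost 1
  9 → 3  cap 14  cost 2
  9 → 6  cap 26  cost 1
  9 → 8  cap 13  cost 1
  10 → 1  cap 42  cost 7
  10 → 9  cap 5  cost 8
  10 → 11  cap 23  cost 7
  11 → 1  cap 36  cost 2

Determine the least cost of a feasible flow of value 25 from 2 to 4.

shortest-cost path #1: 2→5→4 push 10 @ unit cost 5 (adds 50)
shortest-cost path #2: 2→1→8→4 push 5 @ unit cost 7 (adds 35)
shortest-cost path #3: 2→0→9→6→4 push 4 @ unit cost 7 (adds 28)
shortest-cost path #4: 2→8→4 push 6 @ unit cost 9 (adds 54)
total cost = 167

Minimum cost for 25 units: 167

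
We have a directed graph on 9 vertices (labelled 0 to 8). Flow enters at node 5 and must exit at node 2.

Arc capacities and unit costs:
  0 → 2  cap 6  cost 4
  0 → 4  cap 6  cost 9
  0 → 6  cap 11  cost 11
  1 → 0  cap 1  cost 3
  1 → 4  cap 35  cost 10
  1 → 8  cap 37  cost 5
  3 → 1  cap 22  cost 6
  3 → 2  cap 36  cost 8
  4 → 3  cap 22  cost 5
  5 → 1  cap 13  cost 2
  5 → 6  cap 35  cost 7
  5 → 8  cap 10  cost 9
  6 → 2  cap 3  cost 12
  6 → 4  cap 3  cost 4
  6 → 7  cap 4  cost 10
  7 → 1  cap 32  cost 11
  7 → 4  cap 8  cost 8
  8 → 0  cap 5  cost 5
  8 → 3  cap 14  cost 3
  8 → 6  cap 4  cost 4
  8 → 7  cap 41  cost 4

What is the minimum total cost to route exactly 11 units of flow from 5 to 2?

Minimum cost for 11 units: 179

shortest-cost path #1: 5→1→0→2 push 1 @ unit cost 9 (adds 9)
shortest-cost path #2: 5→1→8→0→2 push 5 @ unit cost 16 (adds 80)
shortest-cost path #3: 5→1→8→3→2 push 5 @ unit cost 18 (adds 90)
total cost = 179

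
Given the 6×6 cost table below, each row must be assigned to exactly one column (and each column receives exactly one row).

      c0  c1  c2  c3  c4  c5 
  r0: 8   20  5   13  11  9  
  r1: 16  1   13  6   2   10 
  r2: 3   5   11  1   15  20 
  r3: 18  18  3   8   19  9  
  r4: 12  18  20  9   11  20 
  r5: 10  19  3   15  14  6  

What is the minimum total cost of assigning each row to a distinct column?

Minimum assignment cost: 30

optimal assignment: row0→col0 (cost 8), row1→col1 (cost 1), row2→col3 (cost 1), row3→col2 (cost 3), row4→col4 (cost 11), row5→col5 (cost 6)
total = 8 + 1 + 1 + 3 + 11 + 6 = 30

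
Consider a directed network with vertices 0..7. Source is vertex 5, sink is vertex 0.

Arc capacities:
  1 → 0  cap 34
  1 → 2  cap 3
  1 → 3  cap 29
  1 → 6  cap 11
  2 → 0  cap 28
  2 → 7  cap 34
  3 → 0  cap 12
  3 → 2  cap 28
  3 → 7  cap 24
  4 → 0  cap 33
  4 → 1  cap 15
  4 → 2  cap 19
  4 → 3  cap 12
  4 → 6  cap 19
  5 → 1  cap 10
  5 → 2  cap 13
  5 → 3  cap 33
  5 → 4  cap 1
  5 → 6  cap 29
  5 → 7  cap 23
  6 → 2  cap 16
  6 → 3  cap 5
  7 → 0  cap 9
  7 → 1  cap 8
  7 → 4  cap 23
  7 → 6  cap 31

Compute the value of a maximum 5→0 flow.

augment #1: 5→1→0 bottleneck 10, total now 10
augment #2: 5→2→0 bottleneck 13, total now 23
augment #3: 5→3→0 bottleneck 12, total now 35
augment #4: 5→4→0 bottleneck 1, total now 36
augment #5: 5→7→0 bottleneck 9, total now 45
augment #6: 5→3→2→0 bottleneck 15, total now 60
augment #7: 5→7→1→0 bottleneck 8, total now 68
augment #8: 5→7→4→0 bottleneck 6, total now 74
augment #9: 5→3→7→4→0 bottleneck 6, total now 80
augment #10: 5→6→2→7→4→0 bottleneck 11, total now 91

Maximum flow value: 91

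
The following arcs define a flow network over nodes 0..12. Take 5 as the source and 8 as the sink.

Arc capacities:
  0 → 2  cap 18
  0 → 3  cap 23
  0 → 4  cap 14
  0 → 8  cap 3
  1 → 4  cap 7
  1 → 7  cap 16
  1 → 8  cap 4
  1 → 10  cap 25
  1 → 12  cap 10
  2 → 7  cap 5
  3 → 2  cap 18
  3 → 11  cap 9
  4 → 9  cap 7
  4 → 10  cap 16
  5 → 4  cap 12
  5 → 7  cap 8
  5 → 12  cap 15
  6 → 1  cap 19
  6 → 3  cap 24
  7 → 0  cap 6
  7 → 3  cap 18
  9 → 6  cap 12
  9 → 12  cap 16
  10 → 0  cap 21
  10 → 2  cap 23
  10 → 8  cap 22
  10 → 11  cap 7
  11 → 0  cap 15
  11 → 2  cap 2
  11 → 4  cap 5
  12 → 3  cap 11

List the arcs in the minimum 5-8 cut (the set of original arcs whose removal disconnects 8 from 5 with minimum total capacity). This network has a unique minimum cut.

augment #1: 5→4→10→8 push 12
augment #2: 5→7→0→8 push 3
augment #3: 5→7→0→4→10→8 push 3
augment #4: 5→7→3→11→4→10→8 push 1
augment #5: 5→7→3→11→4→9→6→1→8 push 1
augment #6: 5→12→3→11→4→9→6→1→8 push 3
augment #7: 5→12→3→11→0→4→9→6→1→10→8 push 3
max flow = 26; residual-reachable set from 5 gives S-side
cut edges (S→T): {(0,8), (4,9), (4,10)} total cap 26

Min-cut arcs: {(0,8), (4,9), (4,10)} (total capacity 26)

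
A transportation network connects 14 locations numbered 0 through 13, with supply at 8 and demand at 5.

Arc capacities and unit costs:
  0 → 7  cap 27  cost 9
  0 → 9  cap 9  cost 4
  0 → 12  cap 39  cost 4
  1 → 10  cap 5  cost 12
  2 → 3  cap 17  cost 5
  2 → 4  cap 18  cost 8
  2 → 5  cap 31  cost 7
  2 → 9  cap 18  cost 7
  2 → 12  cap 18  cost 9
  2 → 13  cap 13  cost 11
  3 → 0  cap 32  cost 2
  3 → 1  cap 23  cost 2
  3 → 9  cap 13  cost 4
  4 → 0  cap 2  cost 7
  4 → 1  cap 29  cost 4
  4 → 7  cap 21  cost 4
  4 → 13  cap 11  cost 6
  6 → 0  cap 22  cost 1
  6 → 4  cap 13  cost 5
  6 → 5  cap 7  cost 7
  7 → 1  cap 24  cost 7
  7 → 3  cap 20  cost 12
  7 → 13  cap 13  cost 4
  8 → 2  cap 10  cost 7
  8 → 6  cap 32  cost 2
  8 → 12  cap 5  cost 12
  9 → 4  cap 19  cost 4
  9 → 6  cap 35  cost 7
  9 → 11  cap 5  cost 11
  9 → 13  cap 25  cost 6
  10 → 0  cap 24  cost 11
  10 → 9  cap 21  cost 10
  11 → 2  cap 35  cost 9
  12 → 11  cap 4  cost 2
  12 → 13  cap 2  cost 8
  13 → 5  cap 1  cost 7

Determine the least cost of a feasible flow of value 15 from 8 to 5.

Minimum cost for 15 units: 175

shortest-cost path #1: 8→6→5 push 7 @ unit cost 9 (adds 63)
shortest-cost path #2: 8→2→5 push 8 @ unit cost 14 (adds 112)
total cost = 175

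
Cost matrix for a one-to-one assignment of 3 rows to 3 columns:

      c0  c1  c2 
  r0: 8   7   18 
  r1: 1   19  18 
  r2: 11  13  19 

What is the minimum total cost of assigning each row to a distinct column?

optimal assignment: row0→col1 (cost 7), row1→col0 (cost 1), row2→col2 (cost 19)
total = 7 + 1 + 19 = 27

Minimum assignment cost: 27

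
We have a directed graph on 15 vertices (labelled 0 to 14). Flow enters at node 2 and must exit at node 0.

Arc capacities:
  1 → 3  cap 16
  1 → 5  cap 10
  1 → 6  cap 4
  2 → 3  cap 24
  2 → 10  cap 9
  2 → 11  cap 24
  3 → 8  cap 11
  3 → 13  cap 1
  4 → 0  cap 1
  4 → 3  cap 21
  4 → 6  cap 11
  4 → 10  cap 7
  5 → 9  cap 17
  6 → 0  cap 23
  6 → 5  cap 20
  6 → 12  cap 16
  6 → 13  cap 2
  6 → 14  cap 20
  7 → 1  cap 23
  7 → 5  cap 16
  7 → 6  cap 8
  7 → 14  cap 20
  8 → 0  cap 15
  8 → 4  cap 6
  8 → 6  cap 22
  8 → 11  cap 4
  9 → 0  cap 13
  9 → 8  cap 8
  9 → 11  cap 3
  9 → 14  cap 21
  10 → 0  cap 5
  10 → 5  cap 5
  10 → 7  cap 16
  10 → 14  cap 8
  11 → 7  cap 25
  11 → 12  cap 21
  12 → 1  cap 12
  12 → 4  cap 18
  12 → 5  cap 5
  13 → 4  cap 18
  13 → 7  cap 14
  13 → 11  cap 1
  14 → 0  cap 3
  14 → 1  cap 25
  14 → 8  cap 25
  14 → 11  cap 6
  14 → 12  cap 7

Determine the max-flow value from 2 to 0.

augment #1: 2→10→0 bottleneck 5, total now 5
augment #2: 2→3→8→0 bottleneck 11, total now 16
augment #3: 2→10→14→0 bottleneck 3, total now 19
augment #4: 2→3→13→4→0 bottleneck 1, total now 20
augment #5: 2→10→5→9→0 bottleneck 1, total now 21
augment #6: 2→11→7→6→0 bottleneck 8, total now 29
augment #7: 2→11→7→1→6→0 bottleneck 4, total now 33
augment #8: 2→11→7→5→9→0 bottleneck 12, total now 45

Maximum flow value: 45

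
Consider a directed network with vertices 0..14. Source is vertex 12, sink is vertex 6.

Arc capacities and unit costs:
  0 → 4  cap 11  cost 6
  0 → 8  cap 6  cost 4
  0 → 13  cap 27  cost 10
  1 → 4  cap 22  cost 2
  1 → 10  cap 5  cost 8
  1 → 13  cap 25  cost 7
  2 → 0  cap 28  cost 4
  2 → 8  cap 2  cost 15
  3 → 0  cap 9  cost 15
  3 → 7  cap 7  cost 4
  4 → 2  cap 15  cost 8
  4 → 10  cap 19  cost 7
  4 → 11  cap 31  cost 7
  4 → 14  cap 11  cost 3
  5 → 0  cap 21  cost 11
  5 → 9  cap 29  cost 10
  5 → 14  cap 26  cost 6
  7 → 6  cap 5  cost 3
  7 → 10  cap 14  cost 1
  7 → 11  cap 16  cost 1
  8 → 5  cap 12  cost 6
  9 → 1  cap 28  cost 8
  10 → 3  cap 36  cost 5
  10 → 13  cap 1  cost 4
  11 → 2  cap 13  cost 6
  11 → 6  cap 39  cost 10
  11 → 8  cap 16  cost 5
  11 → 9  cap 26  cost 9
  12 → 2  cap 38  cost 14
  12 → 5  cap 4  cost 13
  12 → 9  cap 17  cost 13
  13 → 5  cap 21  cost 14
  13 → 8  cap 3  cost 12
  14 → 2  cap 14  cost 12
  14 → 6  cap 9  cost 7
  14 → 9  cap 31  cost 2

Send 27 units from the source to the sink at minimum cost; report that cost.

Minimum cost for 27 units: 995

shortest-cost path #1: 12→5→14→6 push 4 @ unit cost 26 (adds 104)
shortest-cost path #2: 12→9→1→4→14→6 push 5 @ unit cost 33 (adds 165)
shortest-cost path #3: 12→9→1→4→11→6 push 12 @ unit cost 40 (adds 480)
shortest-cost path #4: 12→2→0→4→11→6 push 6 @ unit cost 41 (adds 246)
total cost = 995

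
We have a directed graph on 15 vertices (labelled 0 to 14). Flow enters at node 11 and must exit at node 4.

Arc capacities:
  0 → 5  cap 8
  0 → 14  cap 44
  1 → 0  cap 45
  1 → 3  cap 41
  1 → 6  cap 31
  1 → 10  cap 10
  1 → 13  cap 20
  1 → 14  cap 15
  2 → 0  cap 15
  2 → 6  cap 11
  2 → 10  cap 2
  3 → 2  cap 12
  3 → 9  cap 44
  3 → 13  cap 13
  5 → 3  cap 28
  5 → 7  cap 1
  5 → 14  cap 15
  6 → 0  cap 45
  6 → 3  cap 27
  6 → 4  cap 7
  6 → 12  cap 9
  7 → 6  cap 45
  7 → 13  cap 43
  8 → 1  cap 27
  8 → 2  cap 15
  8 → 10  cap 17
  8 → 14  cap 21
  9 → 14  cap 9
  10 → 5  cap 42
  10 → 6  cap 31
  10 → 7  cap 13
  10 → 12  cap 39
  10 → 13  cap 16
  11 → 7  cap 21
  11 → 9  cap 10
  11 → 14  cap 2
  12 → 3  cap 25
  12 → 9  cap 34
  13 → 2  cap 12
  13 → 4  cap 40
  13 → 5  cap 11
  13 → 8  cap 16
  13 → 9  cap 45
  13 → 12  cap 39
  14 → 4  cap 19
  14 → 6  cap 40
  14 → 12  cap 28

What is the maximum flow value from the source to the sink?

augment #1: 11→14→4 bottleneck 2, total now 2
augment #2: 11→7→6→4 bottleneck 7, total now 9
augment #3: 11→7→13→4 bottleneck 14, total now 23
augment #4: 11→9→14→4 bottleneck 9, total now 32

Maximum flow value: 32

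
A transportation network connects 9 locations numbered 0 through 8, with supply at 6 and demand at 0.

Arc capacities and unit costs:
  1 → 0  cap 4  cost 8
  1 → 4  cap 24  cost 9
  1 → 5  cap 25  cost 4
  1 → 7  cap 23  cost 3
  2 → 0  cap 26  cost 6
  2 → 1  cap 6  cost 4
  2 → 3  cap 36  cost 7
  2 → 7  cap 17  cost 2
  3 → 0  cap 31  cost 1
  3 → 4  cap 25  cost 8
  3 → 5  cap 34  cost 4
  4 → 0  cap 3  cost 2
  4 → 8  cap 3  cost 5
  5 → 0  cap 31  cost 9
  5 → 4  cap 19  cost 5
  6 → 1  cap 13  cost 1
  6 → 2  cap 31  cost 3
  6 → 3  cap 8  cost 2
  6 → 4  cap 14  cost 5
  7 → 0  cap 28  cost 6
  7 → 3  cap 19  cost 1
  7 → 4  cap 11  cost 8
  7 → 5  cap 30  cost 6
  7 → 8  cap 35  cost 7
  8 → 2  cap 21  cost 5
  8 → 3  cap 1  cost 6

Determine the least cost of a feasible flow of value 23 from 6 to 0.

Minimum cost for 23 units: 116

shortest-cost path #1: 6→3→0 push 8 @ unit cost 3 (adds 24)
shortest-cost path #2: 6→1→7→3→0 push 13 @ unit cost 6 (adds 78)
shortest-cost path #3: 6→4→0 push 2 @ unit cost 7 (adds 14)
total cost = 116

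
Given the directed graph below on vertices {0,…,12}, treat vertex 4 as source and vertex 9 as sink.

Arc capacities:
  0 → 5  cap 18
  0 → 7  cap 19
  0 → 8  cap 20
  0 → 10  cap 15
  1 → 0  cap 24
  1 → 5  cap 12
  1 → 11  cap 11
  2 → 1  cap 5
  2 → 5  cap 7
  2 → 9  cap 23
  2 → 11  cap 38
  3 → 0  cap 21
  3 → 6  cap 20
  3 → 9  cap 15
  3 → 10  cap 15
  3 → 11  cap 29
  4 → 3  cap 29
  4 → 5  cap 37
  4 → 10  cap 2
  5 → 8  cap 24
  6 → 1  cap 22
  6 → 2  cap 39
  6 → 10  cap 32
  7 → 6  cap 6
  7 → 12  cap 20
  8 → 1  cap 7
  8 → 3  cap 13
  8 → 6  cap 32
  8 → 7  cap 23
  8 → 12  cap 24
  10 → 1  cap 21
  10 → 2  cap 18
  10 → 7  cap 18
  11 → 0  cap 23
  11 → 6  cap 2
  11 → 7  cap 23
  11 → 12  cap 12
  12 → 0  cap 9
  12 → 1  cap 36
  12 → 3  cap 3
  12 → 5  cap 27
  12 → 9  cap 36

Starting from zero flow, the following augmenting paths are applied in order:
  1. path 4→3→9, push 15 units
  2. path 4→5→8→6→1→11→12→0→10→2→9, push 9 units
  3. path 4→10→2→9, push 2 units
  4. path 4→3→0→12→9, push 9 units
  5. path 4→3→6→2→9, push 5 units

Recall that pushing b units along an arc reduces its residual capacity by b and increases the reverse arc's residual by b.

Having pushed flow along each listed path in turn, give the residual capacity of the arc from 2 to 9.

Residual capacity of (2,9): 7

after path 1 (4→3→9, push 15): res(2,9)=23
after path 2 (4→5→8→6→1→11→12→0→10→2→9, push 9): res(2,9)=14
after path 3 (4→10→2→9, push 2): res(2,9)=12
after path 4 (4→3→0→12→9, push 9): res(2,9)=12
after path 5 (4→3→6→2→9, push 5): res(2,9)=7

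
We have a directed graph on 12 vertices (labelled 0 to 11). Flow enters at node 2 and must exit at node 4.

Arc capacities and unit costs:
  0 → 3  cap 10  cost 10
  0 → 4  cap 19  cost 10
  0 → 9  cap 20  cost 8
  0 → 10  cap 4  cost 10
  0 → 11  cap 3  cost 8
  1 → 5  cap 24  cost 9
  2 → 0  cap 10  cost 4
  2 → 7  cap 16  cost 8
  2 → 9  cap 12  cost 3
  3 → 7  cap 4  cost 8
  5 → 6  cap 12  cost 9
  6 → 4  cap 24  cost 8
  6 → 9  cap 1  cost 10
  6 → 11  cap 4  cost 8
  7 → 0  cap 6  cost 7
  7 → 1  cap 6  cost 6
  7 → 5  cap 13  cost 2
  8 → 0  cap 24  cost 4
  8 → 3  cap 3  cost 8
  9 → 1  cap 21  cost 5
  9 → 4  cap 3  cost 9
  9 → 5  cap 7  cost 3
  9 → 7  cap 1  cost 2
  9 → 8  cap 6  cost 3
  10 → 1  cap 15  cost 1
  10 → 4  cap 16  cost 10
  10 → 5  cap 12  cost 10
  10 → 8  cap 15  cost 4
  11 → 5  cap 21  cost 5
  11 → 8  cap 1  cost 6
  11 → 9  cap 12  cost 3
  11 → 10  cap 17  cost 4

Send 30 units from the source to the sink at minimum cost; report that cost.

shortest-cost path #1: 2→9→4 push 3 @ unit cost 12 (adds 36)
shortest-cost path #2: 2→0→4 push 10 @ unit cost 14 (adds 140)
shortest-cost path #3: 2→9→8→0→4 push 6 @ unit cost 20 (adds 120)
shortest-cost path #4: 2→9→7→0→4 push 1 @ unit cost 22 (adds 22)
shortest-cost path #5: 2→9→5→6→4 push 2 @ unit cost 23 (adds 46)
shortest-cost path #6: 2→7→0→4 push 2 @ unit cost 25 (adds 50)
shortest-cost path #7: 2→7→9→5→6→4 push 1 @ unit cost 26 (adds 26)
shortest-cost path #8: 2→7→5→6→4 push 5 @ unit cost 27 (adds 135)
total cost = 575

Minimum cost for 30 units: 575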